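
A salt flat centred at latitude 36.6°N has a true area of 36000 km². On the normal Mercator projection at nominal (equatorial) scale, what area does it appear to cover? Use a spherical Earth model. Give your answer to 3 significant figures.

55900 km²

For Mercator, h = k = sec φ (a conformal cylindrical projection has a single point scale, 1/cos φ).
Areal scale = k² = sec²φ = 1/cos²(36.6°) = 1/0.8028² = 1.552.
Apparent area = 36000 × 1.552 ≈ 55900 km².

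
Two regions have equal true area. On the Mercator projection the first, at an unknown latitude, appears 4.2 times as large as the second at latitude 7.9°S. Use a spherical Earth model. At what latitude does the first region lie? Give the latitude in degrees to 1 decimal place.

Mercator areal scale is sec²φ, so apparent-area ratio = sec²φ₁ / sec²φ₂ = cos²φ₂ / cos²φ₁.
cos²φ₂ / cos²φ₁ = 4.2  ⇒  cos φ₁ = cos 7.9° / √4.2 = 0.9905/2.049 = 0.4833.
φ₁ = arccos(0.4833) ≈ 61.1°.

61.1°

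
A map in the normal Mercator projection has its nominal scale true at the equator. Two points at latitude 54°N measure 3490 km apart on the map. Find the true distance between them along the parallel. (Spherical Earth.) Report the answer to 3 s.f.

Mercator is conformal, so the point scale is isotropic: h = k = sec φ = 1/cos φ.
Along the parallel at 54°, map distances are exaggerated by k = sec 54° = 1.701.
True distance = 3490 / 1.701 = 3490 × cos 54° ≈ 2050 km.

2050 km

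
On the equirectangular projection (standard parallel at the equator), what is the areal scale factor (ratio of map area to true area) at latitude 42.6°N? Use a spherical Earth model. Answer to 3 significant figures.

1.36

Plate carrée maps x = Rλ, y = Rφ. The meridian scale is h = 1 and the parallel scale is k = 1/cos φ = sec φ.
Areal scale = h·k = 1 × sec φ; at 42.6°, h = 1.000, k = 1.359, so h·k = 1.359.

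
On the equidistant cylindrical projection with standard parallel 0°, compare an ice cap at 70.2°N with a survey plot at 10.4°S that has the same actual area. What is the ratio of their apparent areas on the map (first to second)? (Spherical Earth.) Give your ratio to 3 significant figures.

2.90

Plate carrée maps x = Rλ, y = Rφ. The meridian scale is h = 1 and the parallel scale is k = 1/cos φ = sec φ.
Areal scale at 70.2°: h·k = 1.000 × 2.952 = 2.952.
Areal scale at 10.4°: h·k = 1.000 × 1.017 = 1.017.
Ratio = 2.952/1.017 ≈ 2.90.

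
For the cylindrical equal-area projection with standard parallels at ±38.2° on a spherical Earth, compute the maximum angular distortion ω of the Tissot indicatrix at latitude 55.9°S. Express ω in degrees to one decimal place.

For cylindrical equal-area with standard parallel φ₀, h = cos φ / cos φ₀ and k = cos φ₀ / cos φ, so h·k = 1.
At 55.9°: h = 0.7134, k = 1.402; principal scales a = 1.402, b = 0.7134.
sin(ω/2) = (a − b)/(a + b) = 0.6883/2.115 = 0.3254, so ω = 2 arcsin(0.3254) ≈ 38.0°.

38.0°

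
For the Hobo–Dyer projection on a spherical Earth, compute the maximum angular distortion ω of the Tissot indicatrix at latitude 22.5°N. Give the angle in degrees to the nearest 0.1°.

17.4°

The Hobo–Dyer projection is cylindrical equal-area with φ₀ = 37.5°. A cylindrical equal-area projection with standard parallel φ₀ has meridian scale h = cos φ / cos φ₀ and parallel scale k = cos φ₀ / cos φ (so areas are preserved, h·k = 1).
At 22.5°: h = 1.165, k = 0.8587; principal scales a = 1.165, b = 0.8587.
sin(ω/2) = (a − b)/(a + b) = 0.3058/2.023 = 0.1511, so ω = 2 arcsin(0.1511) ≈ 17.4°.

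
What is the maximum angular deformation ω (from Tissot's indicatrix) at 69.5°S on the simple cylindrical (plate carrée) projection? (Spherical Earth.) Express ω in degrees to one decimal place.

57.5°

In the plate carrée (x = Rλ, y = Rφ), meridians are true-scale (h = 1) and parallels are stretched by k = sec φ.
At 69.5°: h = 1.000, k = 2.855; principal scales a = 2.855, b = 1.000.
sin(ω/2) = (a − b)/(a + b) = 1.855/3.855 = 0.4813, so ω = 2 arcsin(0.4813) ≈ 57.5°.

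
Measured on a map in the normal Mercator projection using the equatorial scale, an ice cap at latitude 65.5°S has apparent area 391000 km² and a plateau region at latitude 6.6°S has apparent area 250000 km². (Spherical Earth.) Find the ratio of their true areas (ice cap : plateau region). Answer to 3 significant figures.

Since Mercator area scale is 1/cos²φ, the true area equals the apparent area multiplied by cos²φ.
True area of ice cap: 391000 × cos²(65.5°) = 391000 × 0.1720 = 67240 km².
True area of plateau region: 250000 × cos²(6.6°) = 250000 × 0.9868 = 246700 km².
Ratio = 67240 / 246700 ≈ 0.273.

0.273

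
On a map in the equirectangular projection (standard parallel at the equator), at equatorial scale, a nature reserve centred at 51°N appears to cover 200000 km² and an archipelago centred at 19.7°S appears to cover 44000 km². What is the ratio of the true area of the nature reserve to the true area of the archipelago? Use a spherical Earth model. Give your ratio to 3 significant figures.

Plate carrée has h = 1 and k = sec φ, giving areal scale sec φ; true area = (apparent area) · cos φ.
True area of nature reserve: 200000 × cos(51°) = 200000 × 0.6293 = 125900 km².
True area of archipelago: 44000 × cos(19.7°) = 44000 × 0.9415 = 41420 km².
Ratio = 125900 / 41420 ≈ 3.04.

3.04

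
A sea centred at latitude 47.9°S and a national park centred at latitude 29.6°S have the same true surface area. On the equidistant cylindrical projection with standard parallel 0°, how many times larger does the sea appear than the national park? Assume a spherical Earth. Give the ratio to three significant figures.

Plate carrée maps x = Rλ, y = Rφ. The meridian scale is h = 1 and the parallel scale is k = 1/cos φ = sec φ.
Areal scale at 47.9°: h·k = 1.000 × 1.492 = 1.492.
Areal scale at 29.6°: h·k = 1.000 × 1.150 = 1.150.
Ratio = 1.492/1.150 ≈ 1.30.

1.30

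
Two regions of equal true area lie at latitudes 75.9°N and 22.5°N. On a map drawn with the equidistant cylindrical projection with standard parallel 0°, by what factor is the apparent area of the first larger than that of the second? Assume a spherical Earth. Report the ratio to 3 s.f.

3.79

In the plate carrée (x = Rλ, y = Rφ), meridians are true-scale (h = 1) and parallels are stretched by k = sec φ.
Areal scale at 75.9°: h·k = 1.000 × 4.105 = 4.105.
Areal scale at 22.5°: h·k = 1.000 × 1.082 = 1.082.
Ratio = 4.105/1.082 ≈ 3.79.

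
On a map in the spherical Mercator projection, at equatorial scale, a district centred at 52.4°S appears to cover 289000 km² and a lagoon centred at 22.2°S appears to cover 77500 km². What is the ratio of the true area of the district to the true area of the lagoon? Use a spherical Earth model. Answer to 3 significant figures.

1.62

Since Mercator area scale is 1/cos²φ, the true area equals the apparent area multiplied by cos²φ.
True area of district: 289000 × cos²(52.4°) = 289000 × 0.3723 = 107600 km².
True area of lagoon: 77500 × cos²(22.2°) = 77500 × 0.8572 = 66440 km².
Ratio = 107600 / 66440 ≈ 1.62.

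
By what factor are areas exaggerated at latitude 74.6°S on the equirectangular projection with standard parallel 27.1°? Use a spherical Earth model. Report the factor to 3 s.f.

3.35

In the equirectangular projection with standard parallel φ₀ = 27.1° (x = Rλ cos φ₀, y = Rφ), meridians are true-scale (h = 1) and the parallel scale is k = cos φ₀ / cos φ.
Areal scale = h·k = 1 × cos φ₀ / cos φ; at 74.6°, h = 1.000, k = 3.352, so h·k = 3.352.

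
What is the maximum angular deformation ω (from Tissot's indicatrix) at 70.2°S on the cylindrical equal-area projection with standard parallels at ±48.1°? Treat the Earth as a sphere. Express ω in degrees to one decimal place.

Cylindrical equal-area (φ₀ = 48.1°): h = cos φ / cos 48.1° along meridians, k = cos 48.1° / cos φ along parallels; h·k = 1.
At 70.2°: h = 0.5072, k = 1.972; principal scales a = 1.972, b = 0.5072.
sin(ω/2) = (a − b)/(a + b) = 1.464/2.479 = 0.5907, so ω = 2 arcsin(0.5907) ≈ 72.4°.

72.4°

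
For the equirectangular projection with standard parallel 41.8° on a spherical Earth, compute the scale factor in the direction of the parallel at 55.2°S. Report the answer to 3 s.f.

The equidistant cylindrical projection with φ₀ = 41.8° has h = 1 (meridians true) and k = cos φ₀ / cos φ along parallels.
k = cos 41.8° / cos 55.2° = 0.7455/0.5707 = 1.306.

1.31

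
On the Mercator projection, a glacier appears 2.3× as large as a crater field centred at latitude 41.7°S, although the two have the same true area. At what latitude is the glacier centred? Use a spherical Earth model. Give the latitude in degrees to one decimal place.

Mercator areal scale is sec²φ, so apparent-area ratio = sec²φ₁ / sec²φ₂ = cos²φ₂ / cos²φ₁.
cos²φ₂ / cos²φ₁ = 2.3  ⇒  cos φ₁ = cos 41.7° / √2.3 = 0.7466/1.517 = 0.4923.
φ₁ = arccos(0.4923) ≈ 60.5°.

60.5°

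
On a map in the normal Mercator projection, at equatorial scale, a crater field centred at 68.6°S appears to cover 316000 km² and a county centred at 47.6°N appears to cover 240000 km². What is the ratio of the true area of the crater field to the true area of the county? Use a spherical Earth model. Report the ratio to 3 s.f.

0.386

Mercator's areal exaggeration is sec²φ; hence true area = (apparent area) · cos²φ.
True area of crater field: 316000 × cos²(68.6°) = 316000 × 0.1331 = 42070 km².
True area of county: 240000 × cos²(47.6°) = 240000 × 0.4547 = 109100 km².
Ratio = 42070 / 109100 ≈ 0.386.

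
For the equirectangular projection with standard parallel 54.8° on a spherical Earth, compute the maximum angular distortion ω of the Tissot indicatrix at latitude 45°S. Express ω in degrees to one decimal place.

In the equirectangular projection with standard parallel φ₀ = 54.8° (x = Rλ cos φ₀, y = Rφ), meridians are true-scale (h = 1) and the parallel scale is k = cos φ₀ / cos φ.
At 45°: h = 1.000, k = 0.8152; principal scales a = 1.000, b = 0.8152.
sin(ω/2) = (a − b)/(a + b) = 0.1848/1.815 = 0.1018, so ω = 2 arcsin(0.1018) ≈ 11.7°.

11.7°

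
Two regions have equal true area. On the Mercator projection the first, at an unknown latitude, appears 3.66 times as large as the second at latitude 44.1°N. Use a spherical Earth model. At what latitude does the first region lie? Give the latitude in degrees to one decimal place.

On Mercator, (apparent₁)/(apparent₂) = sec²φ₁ / sec²φ₂ when true areas are equal.
cos²φ₂ / cos²φ₁ = 3.66  ⇒  cos φ₁ = cos 44.1° / √3.66 = 0.7181/1.913 = 0.3754.
φ₁ = arccos(0.3754) ≈ 68.0°.

68.0°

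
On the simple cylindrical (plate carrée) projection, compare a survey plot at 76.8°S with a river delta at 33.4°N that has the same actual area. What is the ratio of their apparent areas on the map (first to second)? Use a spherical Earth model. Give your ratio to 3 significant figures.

Plate carrée maps x = Rλ, y = Rφ. The meridian scale is h = 1 and the parallel scale is k = 1/cos φ = sec φ.
Areal scale at 76.8°: h·k = 1.000 × 4.379 = 4.379.
Areal scale at 33.4°: h·k = 1.000 × 1.198 = 1.198.
Ratio = 4.379/1.198 ≈ 3.66.

3.66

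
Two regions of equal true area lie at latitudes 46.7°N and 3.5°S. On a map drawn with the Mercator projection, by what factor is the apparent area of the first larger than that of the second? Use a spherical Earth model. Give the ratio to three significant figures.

Mercator areal scale is sec²φ.
At 46.7°: sec²(46.7°) = 1/0.6858² = 2.126.
At 3.5°: sec²(3.5°) = 1/0.9981² = 1.004.
Ratio = 2.126/1.004 = cos²(3.5°)/cos²(46.7°) ≈ 2.12.

2.12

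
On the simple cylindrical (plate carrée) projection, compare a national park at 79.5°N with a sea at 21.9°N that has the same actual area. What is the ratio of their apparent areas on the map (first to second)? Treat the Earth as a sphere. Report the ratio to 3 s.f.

5.09

In the plate carrée (x = Rλ, y = Rφ), meridians are true-scale (h = 1) and parallels are stretched by k = sec φ.
Areal scale at 79.5°: h·k = 1.000 × 5.487 = 5.487.
Areal scale at 21.9°: h·k = 1.000 × 1.078 = 1.078.
Ratio = 5.487/1.078 ≈ 5.09.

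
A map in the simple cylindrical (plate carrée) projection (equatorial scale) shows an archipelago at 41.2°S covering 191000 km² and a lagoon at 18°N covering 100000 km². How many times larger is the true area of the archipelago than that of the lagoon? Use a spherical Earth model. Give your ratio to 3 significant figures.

1.51

Plate carrée has h = 1 and k = sec φ, giving areal scale sec φ; true area = (apparent area) · cos φ.
True area of archipelago: 191000 × cos(41.2°) = 191000 × 0.7524 = 143700 km².
True area of lagoon: 100000 × cos(18°) = 100000 × 0.9511 = 95110 km².
Ratio = 143700 / 95110 ≈ 1.51.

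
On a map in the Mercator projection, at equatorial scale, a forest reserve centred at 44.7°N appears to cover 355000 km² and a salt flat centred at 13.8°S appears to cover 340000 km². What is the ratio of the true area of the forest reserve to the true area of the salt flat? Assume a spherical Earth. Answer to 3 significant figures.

0.559

Mercator's areal exaggeration is sec²φ; hence true area = (apparent area) · cos²φ.
True area of forest reserve: 355000 × cos²(44.7°) = 355000 × 0.5052 = 179400 km².
True area of salt flat: 340000 × cos²(13.8°) = 340000 × 0.9431 = 320700 km².
Ratio = 179400 / 320700 ≈ 0.559.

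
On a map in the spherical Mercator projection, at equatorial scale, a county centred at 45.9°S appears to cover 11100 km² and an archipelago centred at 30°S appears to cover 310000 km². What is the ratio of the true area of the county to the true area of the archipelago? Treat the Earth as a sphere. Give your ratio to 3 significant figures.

0.0231

On Mercator the areal scale is sec²φ, so true area = apparent × cos²φ.
True area of county: 11100 × cos²(45.9°) = 11100 × 0.4843 = 5376 km².
True area of archipelago: 310000 × cos²(30°) = 310000 × 0.7500 = 232500 km².
Ratio = 5376 / 232500 ≈ 0.0231.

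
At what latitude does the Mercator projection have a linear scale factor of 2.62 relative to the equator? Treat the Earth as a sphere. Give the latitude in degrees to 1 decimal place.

Mercator scale is k = sec φ = 1/cos φ.
1/cos φ = 2.62  ⇒  cos φ = 0.3817  ⇒  φ = arccos(0.3817) ≈ 67.6°.

67.6°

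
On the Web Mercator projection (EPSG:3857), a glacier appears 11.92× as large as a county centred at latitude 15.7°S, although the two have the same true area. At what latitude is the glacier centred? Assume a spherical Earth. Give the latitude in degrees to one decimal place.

73.8°

On Mercator, (apparent₁)/(apparent₂) = sec²φ₁ / sec²φ₂ when true areas are equal.
cos²φ₂ / cos²φ₁ = 11.92  ⇒  cos φ₁ = cos 15.7° / √11.92 = 0.9627/3.453 = 0.2788.
φ₁ = arccos(0.2788) ≈ 73.8°.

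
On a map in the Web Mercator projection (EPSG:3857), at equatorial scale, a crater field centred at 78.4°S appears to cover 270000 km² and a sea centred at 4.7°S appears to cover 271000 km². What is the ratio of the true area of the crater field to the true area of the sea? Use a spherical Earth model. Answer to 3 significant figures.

Since Mercator area scale is 1/cos²φ, the true area equals the apparent area multiplied by cos²φ.
True area of crater field: 270000 × cos²(78.4°) = 270000 × 0.04043 = 10920 km².
True area of sea: 271000 × cos²(4.7°) = 271000 × 0.9933 = 269200 km².
Ratio = 10920 / 269200 ≈ 0.0406.

0.0406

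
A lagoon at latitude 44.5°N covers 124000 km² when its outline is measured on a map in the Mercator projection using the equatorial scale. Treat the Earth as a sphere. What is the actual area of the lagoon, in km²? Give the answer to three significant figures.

63100 km²

For Mercator, h = k = sec φ (a conformal cylindrical projection has a single point scale, 1/cos φ).
Areal scale = k² = sec²φ = 1/cos²(44.5°) = 1/0.7133² = 1.966.
True area = apparent / (areal scale) = 124000 / 1.966 ≈ 63100 km².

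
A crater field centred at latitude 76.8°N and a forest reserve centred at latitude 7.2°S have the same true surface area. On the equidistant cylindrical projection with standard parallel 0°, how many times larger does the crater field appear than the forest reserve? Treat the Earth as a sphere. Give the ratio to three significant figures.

In the plate carrée (x = Rλ, y = Rφ), meridians are true-scale (h = 1) and parallels are stretched by k = sec φ.
Areal scale at 76.8°: h·k = 1.000 × 4.379 = 4.379.
Areal scale at 7.2°: h·k = 1.000 × 1.008 = 1.008.
Ratio = 4.379/1.008 ≈ 4.34.

4.34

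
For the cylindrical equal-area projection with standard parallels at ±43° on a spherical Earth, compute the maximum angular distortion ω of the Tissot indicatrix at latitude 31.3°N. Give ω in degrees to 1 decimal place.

For cylindrical equal-area with standard parallel φ₀, h = cos φ / cos φ₀ and k = cos φ₀ / cos φ, so h·k = 1.
At 31.3°: h = 1.168, k = 0.8559; principal scales a = 1.168, b = 0.8559.
sin(ω/2) = (a − b)/(a + b) = 0.3124/2.024 = 0.1543, so ω = 2 arcsin(0.1543) ≈ 17.8°.

17.8°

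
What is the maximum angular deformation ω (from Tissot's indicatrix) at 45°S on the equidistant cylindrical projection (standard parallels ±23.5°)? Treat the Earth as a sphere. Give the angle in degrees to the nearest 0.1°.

The equidistant cylindrical projection with φ₀ = 23.5° has h = 1 (meridians true) and k = cos φ₀ / cos φ along parallels.
At 45°: h = 1.000, k = 1.297; principal scales a = 1.297, b = 1.000.
sin(ω/2) = (a − b)/(a + b) = 0.2969/2.297 = 0.1293, so ω = 2 arcsin(0.1293) ≈ 14.9°.

14.9°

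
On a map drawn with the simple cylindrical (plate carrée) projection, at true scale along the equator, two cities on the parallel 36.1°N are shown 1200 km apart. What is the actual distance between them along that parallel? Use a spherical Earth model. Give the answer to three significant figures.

970 km

For the equirectangular projection with φ₀ = 0 (plate carrée), h = 1 along meridians and k = sec φ along parallels.
Along the parallel at 36.1°, map distances are exaggerated by k = sec 36.1° = 1.238.
True distance = 1200 / 1.238 = 1200 × cos 36.1° ≈ 970 km.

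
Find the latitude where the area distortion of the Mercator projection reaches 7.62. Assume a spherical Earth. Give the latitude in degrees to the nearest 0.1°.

Mercator areal scale is sec²φ.
sec²φ = 7.62  ⇒  cos²φ = 0.1312  ⇒  cos φ = 0.3623.
φ = arccos(0.3623) ≈ 68.8°.

68.8°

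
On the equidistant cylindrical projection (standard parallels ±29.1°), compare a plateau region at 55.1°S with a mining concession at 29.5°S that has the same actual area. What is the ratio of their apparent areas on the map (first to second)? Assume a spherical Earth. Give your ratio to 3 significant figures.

1.52

In the equirectangular projection with standard parallel φ₀ = 29.1° (x = Rλ cos φ₀, y = Rφ), meridians are true-scale (h = 1) and the parallel scale is k = cos φ₀ / cos φ.
Areal scale at 55.1°: h·k = 1.000 × 1.527 = 1.527.
Areal scale at 29.5°: h·k = 1.000 × 1.004 = 1.004.
Ratio = 1.527/1.004 ≈ 1.52.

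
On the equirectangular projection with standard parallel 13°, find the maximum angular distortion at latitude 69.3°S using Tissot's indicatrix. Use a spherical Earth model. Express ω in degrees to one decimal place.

With standard parallel φ₀ = 13°, the equirectangular projection gives x = Rλ cos φ₀, y = Rφ, so h = 1 and k = cos 13° / cos φ.
At 69.3°: h = 1.000, k = 2.757; principal scales a = 2.757, b = 1.000.
sin(ω/2) = (a − b)/(a + b) = 1.757/3.757 = 0.4676, so ω = 2 arcsin(0.4676) ≈ 55.8°.

55.8°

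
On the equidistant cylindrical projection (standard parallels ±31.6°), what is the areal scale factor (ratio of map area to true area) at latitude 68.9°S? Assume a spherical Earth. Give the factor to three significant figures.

2.37

In the equirectangular projection with standard parallel φ₀ = 31.6° (x = Rλ cos φ₀, y = Rφ), meridians are true-scale (h = 1) and the parallel scale is k = cos φ₀ / cos φ.
Areal scale = h·k = 1 × cos φ₀ / cos φ; at 68.9°, h = 1.000, k = 2.366, so h·k = 2.366.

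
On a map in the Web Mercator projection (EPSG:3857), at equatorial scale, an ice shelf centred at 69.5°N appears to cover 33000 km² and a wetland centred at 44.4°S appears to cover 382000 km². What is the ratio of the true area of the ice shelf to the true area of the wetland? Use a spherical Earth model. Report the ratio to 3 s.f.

Mercator's areal exaggeration is sec²φ; hence true area = (apparent area) · cos²φ.
True area of ice shelf: 33000 × cos²(69.5°) = 33000 × 0.1226 = 4047 km².
True area of wetland: 382000 × cos²(44.4°) = 382000 × 0.5105 = 195000 km².
Ratio = 4047 / 195000 ≈ 0.0208.

0.0208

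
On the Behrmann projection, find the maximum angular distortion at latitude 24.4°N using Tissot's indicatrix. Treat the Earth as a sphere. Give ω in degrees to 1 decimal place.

Behrmann is a cylindrical equal-area projection with standard parallels at ±30°. For cylindrical equal-area with standard parallel φ₀, h = cos φ / cos φ₀ and k = cos φ₀ / cos φ, so h·k = 1.
At 24.4°: h = 1.052, k = 0.9510; principal scales a = 1.052, b = 0.9510.
sin(ω/2) = (a − b)/(a + b) = 0.1006/2.003 = 0.05024, so ω = 2 arcsin(0.05024) ≈ 5.8°.

5.8°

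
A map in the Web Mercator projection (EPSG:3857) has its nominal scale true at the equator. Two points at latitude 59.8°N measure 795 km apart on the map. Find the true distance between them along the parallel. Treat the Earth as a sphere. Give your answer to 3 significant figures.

400 km

The Mercator projection is conformal; its linear scale factor is the same in every direction and equals sec φ = 1/cos φ.
Along the parallel at 59.8°, map distances are exaggerated by k = sec 59.8° = 1.988.
True distance = 795 / 1.988 = 795 × cos 59.8° ≈ 400 km.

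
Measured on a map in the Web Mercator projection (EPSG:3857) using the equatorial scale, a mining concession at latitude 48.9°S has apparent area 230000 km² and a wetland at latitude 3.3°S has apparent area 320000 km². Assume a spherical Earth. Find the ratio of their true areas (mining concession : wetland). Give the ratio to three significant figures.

0.312

On Mercator the areal scale is sec²φ, so true area = apparent × cos²φ.
True area of mining concession: 230000 × cos²(48.9°) = 230000 × 0.4321 = 99390 km².
True area of wetland: 320000 × cos²(3.3°) = 320000 × 0.9967 = 318900 km².
Ratio = 99390 / 318900 ≈ 0.312.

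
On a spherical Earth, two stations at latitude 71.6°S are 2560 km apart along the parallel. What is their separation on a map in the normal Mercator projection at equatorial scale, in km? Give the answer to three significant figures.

Mercator is conformal, so the point scale is isotropic: h = k = sec φ = 1/cos φ.
Along the parallel, k = sec 71.6° = 1/0.3156 = 3.168.
Map distance = 2560 × 3.168 ≈ 8110 km.

8110 km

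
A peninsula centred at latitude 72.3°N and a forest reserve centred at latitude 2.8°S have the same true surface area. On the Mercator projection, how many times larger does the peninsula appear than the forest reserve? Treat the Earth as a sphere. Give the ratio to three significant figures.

10.8

Mercator is conformal with k = sec φ, so areal scale = k² = sec²φ.
At 72.3°: sec²(72.3°) = 1/0.3040² = 10.82.
At 2.8°: sec²(2.8°) = 1/0.9988² = 1.002.
Ratio = 10.82/1.002 = cos²(2.8°)/cos²(72.3°) ≈ 10.8.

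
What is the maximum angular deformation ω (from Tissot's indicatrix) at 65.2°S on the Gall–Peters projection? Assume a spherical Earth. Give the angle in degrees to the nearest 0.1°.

The Gall–Peters projection is cylindrical equal-area with φ₀ = 45°. A cylindrical equal-area projection with standard parallel φ₀ has meridian scale h = cos φ / cos φ₀ and parallel scale k = cos φ₀ / cos φ (so areas are preserved, h·k = 1).
At 65.2°: h = 0.5932, k = 1.686; principal scales a = 1.686, b = 0.5932.
sin(ω/2) = (a − b)/(a + b) = 1.093/2.279 = 0.4794, so ω = 2 arcsin(0.4794) ≈ 57.3°.

57.3°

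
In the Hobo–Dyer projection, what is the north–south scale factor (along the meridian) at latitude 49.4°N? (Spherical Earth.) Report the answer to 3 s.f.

0.820

The Hobo–Dyer projection is cylindrical equal-area with φ₀ = 37.5°. For cylindrical equal-area with standard parallel φ₀, h = cos φ / cos φ₀ and k = cos φ₀ / cos φ, so h·k = 1.
h = cos 49.4° / cos 37.5° = 0.6508/0.7934 = 0.8203.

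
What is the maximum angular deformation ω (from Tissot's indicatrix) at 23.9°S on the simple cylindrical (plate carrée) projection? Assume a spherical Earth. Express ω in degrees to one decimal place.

5.1°

In the plate carrée (x = Rλ, y = Rφ), meridians are true-scale (h = 1) and parallels are stretched by k = sec φ.
At 23.9°: h = 1.000, k = 1.094; principal scales a = 1.094, b = 1.000.
sin(ω/2) = (a − b)/(a + b) = 0.09379/2.094 = 0.04479, so ω = 2 arcsin(0.04479) ≈ 5.1°.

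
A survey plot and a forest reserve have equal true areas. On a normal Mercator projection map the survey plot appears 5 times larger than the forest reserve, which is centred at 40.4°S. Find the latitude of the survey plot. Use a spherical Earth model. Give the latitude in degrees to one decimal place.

On Mercator, (apparent₁)/(apparent₂) = sec²φ₁ / sec²φ₂ when true areas are equal.
cos²φ₂ / cos²φ₁ = 5  ⇒  cos φ₁ = cos 40.4° / √5 = 0.7615/2.236 = 0.3406.
φ₁ = arccos(0.3406) ≈ 70.1°.

70.1°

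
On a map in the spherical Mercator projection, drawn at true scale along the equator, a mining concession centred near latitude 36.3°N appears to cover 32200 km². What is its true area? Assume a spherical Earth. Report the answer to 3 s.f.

20900 km²

Mercator is conformal, so the point scale is isotropic: h = k = sec φ = 1/cos φ.
Areal scale = k² = sec²φ = 1/cos²(36.3°) = 1/0.8059² = 1.540.
True area = apparent / (areal scale) = 32200 / 1.540 ≈ 20900 km².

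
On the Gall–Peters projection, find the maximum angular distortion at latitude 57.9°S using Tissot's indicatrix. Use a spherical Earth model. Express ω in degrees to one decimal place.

The Gall–Peters projection is cylindrical equal-area with φ₀ = 45°. A cylindrical equal-area projection with standard parallel φ₀ has meridian scale h = cos φ / cos φ₀ and parallel scale k = cos φ₀ / cos φ (so areas are preserved, h·k = 1).
At 57.9°: h = 0.7515, k = 1.331; principal scales a = 1.331, b = 0.7515.
sin(ω/2) = (a − b)/(a + b) = 0.5791/2.082 = 0.2781, so ω = 2 arcsin(0.2781) ≈ 32.3°.

32.3°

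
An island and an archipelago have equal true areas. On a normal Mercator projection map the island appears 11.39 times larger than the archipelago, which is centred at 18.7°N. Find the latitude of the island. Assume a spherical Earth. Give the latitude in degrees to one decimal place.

73.7°

On Mercator, (apparent₁)/(apparent₂) = sec²φ₁ / sec²φ₂ when true areas are equal.
cos²φ₂ / cos²φ₁ = 11.39  ⇒  cos φ₁ = cos 18.7° / √11.39 = 0.9472/3.375 = 0.2807.
φ₁ = arccos(0.2807) ≈ 73.7°.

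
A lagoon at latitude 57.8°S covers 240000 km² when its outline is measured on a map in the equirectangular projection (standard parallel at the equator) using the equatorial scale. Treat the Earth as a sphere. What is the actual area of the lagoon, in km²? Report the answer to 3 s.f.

128000 km²

Plate carrée maps x = Rλ, y = Rφ. The meridian scale is h = 1 and the parallel scale is k = 1/cos φ = sec φ.
Areal scale = h·k = 1 × sec φ; at 57.8°, h = 1.000, k = 1.877, so h·k = 1.877.
True area = apparent / (areal scale) = 240000 / 1.877 ≈ 128000 km².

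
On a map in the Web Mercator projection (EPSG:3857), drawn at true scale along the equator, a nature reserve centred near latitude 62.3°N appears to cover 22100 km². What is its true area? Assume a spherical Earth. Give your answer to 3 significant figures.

4780 km²

Mercator is conformal, so the point scale is isotropic: h = k = sec φ = 1/cos φ.
Areal scale = k² = sec²φ = 1/cos²(62.3°) = 1/0.4648² = 4.628.
True area = apparent / (areal scale) = 22100 / 4.628 ≈ 4780 km².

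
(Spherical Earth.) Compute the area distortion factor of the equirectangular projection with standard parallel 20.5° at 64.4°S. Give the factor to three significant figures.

The equidistant cylindrical projection with φ₀ = 20.5° has h = 1 (meridians true) and k = cos φ₀ / cos φ along parallels.
Areal scale = h·k = 1 × cos φ₀ / cos φ; at 64.4°, h = 1.000, k = 2.168, so h·k = 2.168.

2.17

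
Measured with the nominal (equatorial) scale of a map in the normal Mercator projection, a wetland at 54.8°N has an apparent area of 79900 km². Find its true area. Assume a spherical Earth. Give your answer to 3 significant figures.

26500 km²

The Mercator projection is conformal; its linear scale factor is the same in every direction and equals sec φ = 1/cos φ.
Areal scale = k² = sec²φ = 1/cos²(54.8°) = 1/0.5764² = 3.010.
True area = apparent / (areal scale) = 79900 / 3.010 ≈ 26500 km².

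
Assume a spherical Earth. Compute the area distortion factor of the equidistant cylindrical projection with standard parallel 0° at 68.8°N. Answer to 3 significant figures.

In the plate carrée (x = Rλ, y = Rφ), meridians are true-scale (h = 1) and parallels are stretched by k = sec φ.
Areal scale = h·k = 1 × sec φ; at 68.8°, h = 1.000, k = 2.765, so h·k = 2.765.

2.77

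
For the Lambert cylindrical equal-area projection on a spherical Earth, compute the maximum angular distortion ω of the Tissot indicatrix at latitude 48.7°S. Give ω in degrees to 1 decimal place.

46.3°

The Lambert cylindrical equal-area projection is the cylindrical equal-area projection with its standard parallel at the equator (φ₀ = 0). Cylindrical equal-area (φ₀ = 0°): h = cos φ / cos 0° along meridians, k = cos 0° / cos φ along parallels; h·k = 1.
At 48.7°: h = 0.6600, k = 1.515; principal scales a = 1.515, b = 0.6600.
sin(ω/2) = (a − b)/(a + b) = 0.8551/2.175 = 0.3931, so ω = 2 arcsin(0.3931) ≈ 46.3°.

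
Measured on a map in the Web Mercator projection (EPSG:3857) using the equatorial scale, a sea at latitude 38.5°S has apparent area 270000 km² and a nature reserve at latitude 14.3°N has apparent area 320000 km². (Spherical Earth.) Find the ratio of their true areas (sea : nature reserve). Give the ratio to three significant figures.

Mercator's areal exaggeration is sec²φ; hence true area = (apparent area) · cos²φ.
True area of sea: 270000 × cos²(38.5°) = 270000 × 0.6125 = 165400 km².
True area of nature reserve: 320000 × cos²(14.3°) = 320000 × 0.9390 = 300500 km².
Ratio = 165400 / 300500 ≈ 0.550.

0.550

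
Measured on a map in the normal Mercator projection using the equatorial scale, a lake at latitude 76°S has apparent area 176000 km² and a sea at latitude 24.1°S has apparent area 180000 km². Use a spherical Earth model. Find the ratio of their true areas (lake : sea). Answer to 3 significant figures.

0.0687

On Mercator the areal scale is sec²φ, so true area = apparent × cos²φ.
True area of lake: 176000 × cos²(76°) = 176000 × 0.05853 = 10300 km².
True area of sea: 180000 × cos²(24.1°) = 180000 × 0.8333 = 150000 km².
Ratio = 10300 / 150000 ≈ 0.0687.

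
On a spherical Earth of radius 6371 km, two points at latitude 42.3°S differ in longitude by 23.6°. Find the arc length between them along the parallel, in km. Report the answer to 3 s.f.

1940 km

Arc length along a parallel = R cos φ · Δλ (with Δλ in radians).
= 6371 × cos 42.3° × (23.6° × π/180) = 6371 × 0.7396 × 0.4119 ≈ 1940 km.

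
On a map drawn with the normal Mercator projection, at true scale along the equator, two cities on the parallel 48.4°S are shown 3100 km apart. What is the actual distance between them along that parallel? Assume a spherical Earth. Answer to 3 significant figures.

Mercator is conformal, so the point scale is isotropic: h = k = sec φ = 1/cos φ.
Along the parallel at 48.4°, map distances are exaggerated by k = sec 48.4° = 1.506.
True distance = 3100 / 1.506 = 3100 × cos 48.4° ≈ 2060 km.

2060 km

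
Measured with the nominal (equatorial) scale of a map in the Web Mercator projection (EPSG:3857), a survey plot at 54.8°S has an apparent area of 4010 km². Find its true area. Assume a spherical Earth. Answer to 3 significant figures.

1330 km²

For Mercator, h = k = sec φ (a conformal cylindrical projection has a single point scale, 1/cos φ).
Areal scale = k² = sec²φ = 1/cos²(54.8°) = 1/0.5764² = 3.010.
True area = apparent / (areal scale) = 4010 / 3.010 ≈ 1330 km².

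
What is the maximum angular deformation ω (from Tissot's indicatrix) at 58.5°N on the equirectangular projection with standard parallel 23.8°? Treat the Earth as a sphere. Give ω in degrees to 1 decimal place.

With standard parallel φ₀ = 23.8°, the equirectangular projection gives x = Rλ cos φ₀, y = Rφ, so h = 1 and k = cos 23.8° / cos φ.
At 58.5°: h = 1.000, k = 1.751; principal scales a = 1.751, b = 1.000.
sin(ω/2) = (a − b)/(a + b) = 0.7511/2.751 = 0.2730, so ω = 2 arcsin(0.2730) ≈ 31.7°.

31.7°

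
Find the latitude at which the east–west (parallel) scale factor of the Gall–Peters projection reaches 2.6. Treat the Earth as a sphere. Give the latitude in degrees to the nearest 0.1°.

74.2°

Gall–Peters is a cylindrical equal-area projection with standard parallels at ±45°. For cylindrical equal-area with standard parallel φ₀, h = cos φ / cos φ₀ and k = cos φ₀ / cos φ, so h·k = 1.
k = cos φ₀ / cos φ = 2.6  ⇒  cos φ = cos 45° / 2.6 = 0.2720.
φ = arccos(0.2720) ≈ 74.2°.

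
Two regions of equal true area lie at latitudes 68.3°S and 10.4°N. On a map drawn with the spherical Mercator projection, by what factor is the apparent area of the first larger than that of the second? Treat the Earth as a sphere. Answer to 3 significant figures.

Mercator areal scale is sec²φ.
At 68.3°: sec²(68.3°) = 1/0.3697² = 7.315.
At 10.4°: sec²(10.4°) = 1/0.9836² = 1.034.
Ratio = 7.315/1.034 = cos²(10.4°)/cos²(68.3°) ≈ 7.08.

7.08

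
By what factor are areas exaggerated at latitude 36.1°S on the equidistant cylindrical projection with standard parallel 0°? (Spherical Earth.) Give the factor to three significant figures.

In the plate carrée (x = Rλ, y = Rφ), meridians are true-scale (h = 1) and parallels are stretched by k = sec φ.
Areal scale = h·k = 1 × sec φ; at 36.1°, h = 1.000, k = 1.238, so h·k = 1.238.

1.24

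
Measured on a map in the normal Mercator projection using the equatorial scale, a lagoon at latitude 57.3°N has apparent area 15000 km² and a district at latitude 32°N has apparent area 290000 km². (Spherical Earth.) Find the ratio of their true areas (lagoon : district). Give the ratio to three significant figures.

0.0210

On Mercator the areal scale is sec²φ, so true area = apparent × cos²φ.
True area of lagoon: 15000 × cos²(57.3°) = 15000 × 0.2919 = 4378 km².
True area of district: 290000 × cos²(32°) = 290000 × 0.7192 = 208600 km².
Ratio = 4378 / 208600 ≈ 0.0210.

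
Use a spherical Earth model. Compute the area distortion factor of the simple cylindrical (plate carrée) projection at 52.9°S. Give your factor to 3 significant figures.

For the equirectangular projection with φ₀ = 0 (plate carrée), h = 1 along meridians and k = sec φ along parallels.
Areal scale = h·k = 1 × sec φ; at 52.9°, h = 1.000, k = 1.658, so h·k = 1.658.

1.66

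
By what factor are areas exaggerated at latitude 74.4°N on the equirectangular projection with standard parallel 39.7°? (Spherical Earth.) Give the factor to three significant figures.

2.86

The equidistant cylindrical projection with φ₀ = 39.7° has h = 1 (meridians true) and k = cos φ₀ / cos φ along parallels.
Areal scale = h·k = 1 × cos φ₀ / cos φ; at 74.4°, h = 1.000, k = 2.861, so h·k = 2.861.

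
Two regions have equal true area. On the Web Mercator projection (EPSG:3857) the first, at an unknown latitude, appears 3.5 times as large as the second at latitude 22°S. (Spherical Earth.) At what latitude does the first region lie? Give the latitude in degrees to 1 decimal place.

On Mercator, (apparent₁)/(apparent₂) = sec²φ₁ / sec²φ₂ when true areas are equal.
cos²φ₂ / cos²φ₁ = 3.5  ⇒  cos φ₁ = cos 22° / √3.5 = 0.9272/1.871 = 0.4956.
φ₁ = arccos(0.4956) ≈ 60.3°.

60.3°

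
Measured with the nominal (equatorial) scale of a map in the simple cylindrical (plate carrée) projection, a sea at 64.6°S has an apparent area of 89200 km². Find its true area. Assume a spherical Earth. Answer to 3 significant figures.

Plate carrée maps x = Rλ, y = Rφ. The meridian scale is h = 1 and the parallel scale is k = 1/cos φ = sec φ.
Areal scale = h·k = 1 × sec φ; at 64.6°, h = 1.000, k = 2.331, so h·k = 2.331.
True area = apparent / (areal scale) = 89200 / 2.331 ≈ 38300 km².

38300 km²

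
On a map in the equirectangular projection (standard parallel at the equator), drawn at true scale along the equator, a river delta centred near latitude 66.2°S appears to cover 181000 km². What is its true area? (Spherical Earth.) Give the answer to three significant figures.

For the equirectangular projection with φ₀ = 0 (plate carrée), h = 1 along meridians and k = sec φ along parallels.
Areal scale = h·k = 1 × sec φ; at 66.2°, h = 1.000, k = 2.478, so h·k = 2.478.
True area = apparent / (areal scale) = 181000 / 2.478 ≈ 73000 km².

73000 km²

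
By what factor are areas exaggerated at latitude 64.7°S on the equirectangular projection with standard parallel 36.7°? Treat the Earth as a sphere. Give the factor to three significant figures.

1.88

The equidistant cylindrical projection with φ₀ = 36.7° has h = 1 (meridians true) and k = cos φ₀ / cos φ along parallels.
Areal scale = h·k = 1 × cos φ₀ / cos φ; at 64.7°, h = 1.000, k = 1.876, so h·k = 1.876.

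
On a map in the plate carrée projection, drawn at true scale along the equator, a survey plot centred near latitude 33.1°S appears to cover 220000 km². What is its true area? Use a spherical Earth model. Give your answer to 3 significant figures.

184000 km²

Plate carrée maps x = Rλ, y = Rφ. The meridian scale is h = 1 and the parallel scale is k = 1/cos φ = sec φ.
Areal scale = h·k = 1 × sec φ; at 33.1°, h = 1.000, k = 1.194, so h·k = 1.194.
True area = apparent / (areal scale) = 220000 / 1.194 ≈ 184000 km².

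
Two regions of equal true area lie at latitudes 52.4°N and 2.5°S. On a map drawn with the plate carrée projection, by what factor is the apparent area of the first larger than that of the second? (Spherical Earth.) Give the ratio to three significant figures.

1.64

For the equirectangular projection with φ₀ = 0 (plate carrée), h = 1 along meridians and k = sec φ along parallels.
Areal scale at 52.4°: h·k = 1.000 × 1.639 = 1.639.
Areal scale at 2.5°: h·k = 1.000 × 1.001 = 1.001.
Ratio = 1.639/1.001 ≈ 1.64.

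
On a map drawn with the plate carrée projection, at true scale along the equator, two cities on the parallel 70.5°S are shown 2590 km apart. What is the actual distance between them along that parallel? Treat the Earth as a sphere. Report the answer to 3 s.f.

In the plate carrée (x = Rλ, y = Rφ), meridians are true-scale (h = 1) and parallels are stretched by k = sec φ.
Along the parallel at 70.5°, map distances are exaggerated by k = sec 70.5° = 2.996.
True distance = 2590 / 2.996 = 2590 × cos 70.5° ≈ 865 km.

865 km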